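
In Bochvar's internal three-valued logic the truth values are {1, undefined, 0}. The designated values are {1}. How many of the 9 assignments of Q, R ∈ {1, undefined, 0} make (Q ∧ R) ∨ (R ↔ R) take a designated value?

4

Designated under: (Q=1, R=1); (Q=1, R=0); (Q=0, R=1); (Q=0, R=0).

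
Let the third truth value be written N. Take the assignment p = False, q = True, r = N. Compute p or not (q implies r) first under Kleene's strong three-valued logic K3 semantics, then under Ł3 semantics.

N; N

In Kleene's strong three-valued logic K3: q implies r = True implies N = N
not (q implies r) = not N = N
p or not (q implies r) = False or N = N
In Ł3: q implies r = True implies N = N
not (q implies r) = not N = N
p or not (q implies r) = False or N = N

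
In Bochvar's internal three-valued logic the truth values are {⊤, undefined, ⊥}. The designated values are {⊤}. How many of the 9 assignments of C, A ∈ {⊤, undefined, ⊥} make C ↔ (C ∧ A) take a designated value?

Designated under: (C=⊤, A=⊤); (C=⊥, A=⊤); (C=⊥, A=⊥).

3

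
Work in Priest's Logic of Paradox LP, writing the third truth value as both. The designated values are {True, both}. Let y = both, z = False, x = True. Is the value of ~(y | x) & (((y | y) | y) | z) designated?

y | x = both | True = True
~(y | x) = ~True = False
y | y = both | both = both
(y | y) | y = both | both = both
((y | y) | y) | z = both | False = both
~(y | x) & (((y | y) | y) | z) = False & both = False
False ∉ {True, both}.

No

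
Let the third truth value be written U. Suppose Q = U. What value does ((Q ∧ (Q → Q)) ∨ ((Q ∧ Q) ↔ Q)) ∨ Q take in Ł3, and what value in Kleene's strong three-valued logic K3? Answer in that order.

In Ł3: Q → Q = U → U = T  [min(1, 1−½+½)]
Q ∧ (Q → Q) = U ∧ T = U
Q ∧ Q = U ∧ U = U
(Q ∧ Q) ↔ Q = U ↔ U = T
(Q ∧ (Q → Q)) ∨ ((Q ∧ Q) ↔ Q) = U ∨ T = T
((Q ∧ (Q → Q)) ∨ ((Q ∧ Q) ↔ Q)) ∨ Q = T ∨ U = T
In Kleene's strong three-valued logic K3: Q → Q = U → U = U  [¬U ∨ U]
Q ∧ (Q → Q) = U ∧ U = U
Q ∧ Q = U ∧ U = U
(Q ∧ Q) ↔ Q = U ↔ U = U
(Q ∧ (Q → Q)) ∨ ((Q ∧ Q) ↔ Q) = U ∨ U = U
((Q ∧ (Q → Q)) ∨ ((Q ∧ Q) ↔ Q)) ∨ Q = U ∨ U = U
They differ because Ł3 and Kleene's strong three-valued logic K3 treat U differently under implication.

T; U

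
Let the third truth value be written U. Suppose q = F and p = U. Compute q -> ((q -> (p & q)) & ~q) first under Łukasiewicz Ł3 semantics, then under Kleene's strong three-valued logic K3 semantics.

In Łukasiewicz Ł3: p & q = U & F = F
q -> (p & q) = F -> F = T
~q = ~F = T
(q -> (p & q)) & ~q = T & T = T
q -> ((q -> (p & q)) & ~q) = F -> T = T
In Kleene's strong three-valued logic K3: p & q = U & F = F
q -> (p & q) = F -> F = T
~q = ~F = T
(q -> (p & q)) & ~q = T & T = T
q -> ((q -> (p & q)) & ~q) = F -> T = T

T; T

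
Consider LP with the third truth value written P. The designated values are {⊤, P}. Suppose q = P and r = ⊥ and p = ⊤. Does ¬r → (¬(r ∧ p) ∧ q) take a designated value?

¬r = ¬⊥ = ⊤
r ∧ p = ⊥ ∧ ⊤ = ⊥
¬(r ∧ p) = ¬⊥ = ⊤
¬(r ∧ p) ∧ q = ⊤ ∧ P = P
¬r → (¬(r ∧ p) ∧ q) = ⊤ → P = P  [¬⊤ ∨ P]
P ∈ {⊤, P}.

Yes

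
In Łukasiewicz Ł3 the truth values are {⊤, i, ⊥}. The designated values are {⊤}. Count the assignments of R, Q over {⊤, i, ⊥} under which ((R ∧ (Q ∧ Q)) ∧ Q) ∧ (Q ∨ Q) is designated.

Designated under: (R=⊤, Q=⊤).

1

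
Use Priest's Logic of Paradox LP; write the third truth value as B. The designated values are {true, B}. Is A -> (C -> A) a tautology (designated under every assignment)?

Yes

Every assignment of A, C over {true, B, false} gives a value in {true, B}.
In particular, with A=B, C=B: A -> (C -> A) = B.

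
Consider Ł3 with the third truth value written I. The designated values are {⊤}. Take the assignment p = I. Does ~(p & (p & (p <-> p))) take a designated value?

No

p <-> p = I <-> I = ⊤  [1 − |½−½|]
p & (p <-> p) = I & ⊤ = I
p & (p & (p <-> p)) = I & I = I
~(p & (p & (p <-> p))) = ~I = I
I ∉ {⊤}.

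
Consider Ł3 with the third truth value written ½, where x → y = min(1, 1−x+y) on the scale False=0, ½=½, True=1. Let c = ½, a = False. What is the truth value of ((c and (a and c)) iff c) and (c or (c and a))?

½

a and c = False and ½ = False
c and (a and c) = ½ and False = False
(c and (a and c)) iff c = False iff ½ = ½  [1 − |0−½|]
c and a = ½ and False = False
c or (c and a) = ½ or False = ½
((c and (a and c)) iff c) and (c or (c and a)) = ½ and ½ = ½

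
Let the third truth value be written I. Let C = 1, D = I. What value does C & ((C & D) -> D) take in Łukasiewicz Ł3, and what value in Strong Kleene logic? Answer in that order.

In Łukasiewicz Ł3: C & D = 1 & I = I
(C & D) -> D = I -> I = 1
C & ((C & D) -> D) = 1 & 1 = 1
In Strong Kleene logic: C & D = 1 & I = I
(C & D) -> D = I -> I = I  [~I | I]
C & ((C & D) -> D) = 1 & I = I
They differ because Łukasiewicz Ł3 and Strong Kleene logic treat I differently under implication.

1; I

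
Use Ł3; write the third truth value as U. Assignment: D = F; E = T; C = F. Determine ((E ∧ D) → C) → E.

E ∧ D = T ∧ F = F
(E ∧ D) → C = F → F = T
((E ∧ D) → C) → E = T → T = T

T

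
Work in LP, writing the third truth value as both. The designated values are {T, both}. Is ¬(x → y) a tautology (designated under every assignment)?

No

Countermodel: x=T, y=T gives F, which is not designated.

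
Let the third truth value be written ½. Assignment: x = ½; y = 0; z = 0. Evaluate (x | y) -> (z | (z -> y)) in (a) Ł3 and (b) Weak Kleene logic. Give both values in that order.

1; ½

In Ł3: x | y = ½ | 0 = ½
z -> y = 0 -> 0 = 1
z | (z -> y) = 0 | 1 = 1
(x | y) -> (z | (z -> y)) = ½ -> 1 = 1
In Weak Kleene logic: x | y = ½ | 0 = ½
z -> y = 0 -> 0 = 1
z | (z -> y) = 0 | 1 = 1
(x | y) -> (z | (z -> y)) = ½ -> 1 = ½  [any arg is the third value ⇒ result is the third value]
They differ because Ł3 and Weak Kleene logic treat ½ differently under the binary connectives.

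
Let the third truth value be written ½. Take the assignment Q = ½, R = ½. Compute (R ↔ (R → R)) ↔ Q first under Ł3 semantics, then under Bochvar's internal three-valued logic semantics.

In Ł3: R → R = ½ → ½ = 1
R ↔ (R → R) = ½ ↔ 1 = ½
(R ↔ (R → R)) ↔ Q = ½ ↔ ½ = 1
In Bochvar's internal three-valued logic: R → R = ½ → ½ = ½  [any arg is the third value ⇒ result is the third value]
R ↔ (R → R) = ½ ↔ ½ = ½
(R ↔ (R → R)) ↔ Q = ½ ↔ ½ = ½
They differ because Ł3 and Bochvar's internal three-valued logic treat ½ differently under the binary connectives.

1; ½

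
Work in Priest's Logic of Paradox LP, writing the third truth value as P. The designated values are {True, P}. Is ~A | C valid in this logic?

Countermodel: A=True, C=False gives False, which is not designated.

No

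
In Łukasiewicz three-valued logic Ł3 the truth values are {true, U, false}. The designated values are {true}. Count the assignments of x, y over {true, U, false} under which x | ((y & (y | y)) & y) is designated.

5

Of the 9 assignments, 5 give a value in {true}.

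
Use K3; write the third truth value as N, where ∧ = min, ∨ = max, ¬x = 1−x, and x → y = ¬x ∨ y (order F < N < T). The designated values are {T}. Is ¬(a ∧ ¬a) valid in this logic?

Countermodel: a=N gives N, which is not designated.

No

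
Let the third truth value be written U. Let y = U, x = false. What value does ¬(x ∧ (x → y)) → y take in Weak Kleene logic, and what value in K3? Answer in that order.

U; U

In Weak Kleene logic: x → y = false → U = U  [any arg is the third value ⇒ result is the third value]
x ∧ (x → y) = false ∧ U = U
¬(x ∧ (x → y)) = ¬U = U
¬(x ∧ (x → y)) → y = U → U = U
In K3: x → y = false → U = true  [¬false ∨ U]
x ∧ (x → y) = false ∧ true = false
¬(x ∧ (x → y)) = ¬false = true
¬(x ∧ (x → y)) → y = true → U = U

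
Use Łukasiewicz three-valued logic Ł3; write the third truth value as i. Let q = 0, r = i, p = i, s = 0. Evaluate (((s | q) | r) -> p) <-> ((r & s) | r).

i

s | q = 0 | 0 = 0
(s | q) | r = 0 | i = i
((s | q) | r) -> p = i -> i = 1  [min(1, 1−½+½)]
r & s = i & 0 = 0
(r & s) | r = 0 | i = i
(((s | q) | r) -> p) <-> ((r & s) | r) = 1 <-> i = i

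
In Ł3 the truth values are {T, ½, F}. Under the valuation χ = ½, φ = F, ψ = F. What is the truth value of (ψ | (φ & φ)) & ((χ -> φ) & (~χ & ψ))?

φ & φ = F & F = F
ψ | (φ & φ) = F | F = F
χ -> φ = ½ -> F = ½
~χ = ~½ = ½
~χ & ψ = ½ & F = F
(χ -> φ) & (~χ & ψ) = ½ & F = F
(ψ | (φ & φ)) & ((χ -> φ) & (~χ & ψ)) = F & F = F

F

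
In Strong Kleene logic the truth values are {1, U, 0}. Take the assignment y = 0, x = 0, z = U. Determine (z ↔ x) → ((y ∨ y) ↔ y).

1

z ↔ x = U ↔ 0 = U
y ∨ y = 0 ∨ 0 = 0
(y ∨ y) ↔ y = 0 ↔ 0 = 1
(z ↔ x) → ((y ∨ y) ↔ y) = U → 1 = 1  [¬U ∨ 1]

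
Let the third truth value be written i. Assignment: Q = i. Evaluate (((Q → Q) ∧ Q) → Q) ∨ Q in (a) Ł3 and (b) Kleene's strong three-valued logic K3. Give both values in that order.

In Ł3: Q → Q = i → i = True  [min(1, 1−½+½)]
(Q → Q) ∧ Q = True ∧ i = i
((Q → Q) ∧ Q) → Q = i → i = True
(((Q → Q) ∧ Q) → Q) ∨ Q = True ∨ i = True
In Kleene's strong three-valued logic K3: Q → Q = i → i = i  [¬i ∨ i]
(Q → Q) ∧ Q = i ∧ i = i
((Q → Q) ∧ Q) → Q = i → i = i
(((Q → Q) ∧ Q) → Q) ∨ Q = i ∨ i = i
They differ because Ł3 and Kleene's strong three-valued logic K3 treat i differently under implication.

True; i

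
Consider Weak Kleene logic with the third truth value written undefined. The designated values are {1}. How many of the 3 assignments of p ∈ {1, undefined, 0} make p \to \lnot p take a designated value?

1

p=1: 0 ·
p=undefined: undefined ·
p=0: 1 ✓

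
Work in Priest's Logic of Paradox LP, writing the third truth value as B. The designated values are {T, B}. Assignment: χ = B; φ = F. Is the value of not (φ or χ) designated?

φ or χ = F or B = B
not (φ or χ) = not B = B
B ∈ {T, B}.

Yes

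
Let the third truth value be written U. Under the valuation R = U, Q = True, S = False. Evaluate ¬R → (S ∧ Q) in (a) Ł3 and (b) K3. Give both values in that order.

U; U

In Ł3: ¬R = ¬U = U
S ∧ Q = False ∧ True = False
¬R → (S ∧ Q) = U → False = U  [min(1, 1−½+0)]
In K3: ¬R = ¬U = U
S ∧ Q = False ∧ True = False
¬R → (S ∧ Q) = U → False = U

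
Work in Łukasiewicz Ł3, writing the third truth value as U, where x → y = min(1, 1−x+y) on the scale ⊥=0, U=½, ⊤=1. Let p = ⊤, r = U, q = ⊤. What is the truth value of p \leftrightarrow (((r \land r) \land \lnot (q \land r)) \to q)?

⊤

r \land r = U \land U = U
q \land r = ⊤ \land U = U
\lnot (q \land r) = \lnot U = U
(r \land r) \land \lnot (q \land r) = U \land U = U
((r \land r) \land \lnot (q \land r)) \to q = U \to ⊤ = ⊤
p \leftrightarrow (((r \land r) \land \lnot (q \land r)) \to q) = ⊤ \leftrightarrow ⊤ = ⊤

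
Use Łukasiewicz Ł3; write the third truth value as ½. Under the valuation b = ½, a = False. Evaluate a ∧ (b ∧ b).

False

b ∧ b = ½ ∧ ½ = ½
a ∧ (b ∧ b) = False ∧ ½ = False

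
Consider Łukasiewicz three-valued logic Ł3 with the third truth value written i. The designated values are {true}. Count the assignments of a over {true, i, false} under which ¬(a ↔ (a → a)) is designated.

1

a=true: false ·
a=i: i ·
a=false: true ✓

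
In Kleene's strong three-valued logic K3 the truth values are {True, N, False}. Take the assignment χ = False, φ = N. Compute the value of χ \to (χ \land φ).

χ \land φ = False \land N = False
χ \to (χ \land φ) = False \to False = True

True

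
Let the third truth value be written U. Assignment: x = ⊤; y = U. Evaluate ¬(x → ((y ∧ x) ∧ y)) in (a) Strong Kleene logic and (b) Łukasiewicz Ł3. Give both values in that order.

U; U

In Strong Kleene logic: y ∧ x = U ∧ ⊤ = U
(y ∧ x) ∧ y = U ∧ U = U
x → ((y ∧ x) ∧ y) = ⊤ → U = U  [¬⊤ ∨ U]
¬(x → ((y ∧ x) ∧ y)) = ¬U = U
In Łukasiewicz Ł3: y ∧ x = U ∧ ⊤ = U
(y ∧ x) ∧ y = U ∧ U = U
x → ((y ∧ x) ∧ y) = ⊤ → U = U
¬(x → ((y ∧ x) ∧ y)) = ¬U = U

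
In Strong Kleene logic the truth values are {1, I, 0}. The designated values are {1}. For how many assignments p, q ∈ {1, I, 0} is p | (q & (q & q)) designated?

Of the 9 assignments, 5 give a value in {1}.

5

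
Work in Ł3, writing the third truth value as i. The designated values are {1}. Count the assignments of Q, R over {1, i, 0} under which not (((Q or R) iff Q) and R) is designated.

Designated under: (Q=1, R=0); (Q=i, R=0); (Q=0, R=1); (Q=0, R=0).

4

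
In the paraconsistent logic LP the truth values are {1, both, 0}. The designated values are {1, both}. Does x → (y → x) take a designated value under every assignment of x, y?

Yes

Every assignment of x, y over {1, both, 0} gives a value in {1, both}.
In particular, with x=both, y=both: x → (y → x) = both.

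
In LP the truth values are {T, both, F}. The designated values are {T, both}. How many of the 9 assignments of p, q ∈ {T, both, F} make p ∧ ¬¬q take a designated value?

Designated under: (p=T, q=T); (p=T, q=both); (p=both, q=T); (p=both, q=both).

4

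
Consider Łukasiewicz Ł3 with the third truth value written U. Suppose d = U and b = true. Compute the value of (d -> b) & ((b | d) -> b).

true

d -> b = U -> true = true  [min(1, 1−½+1)]
b | d = true | U = true
(b | d) -> b = true -> true = true
(d -> b) & ((b | d) -> b) = true & true = true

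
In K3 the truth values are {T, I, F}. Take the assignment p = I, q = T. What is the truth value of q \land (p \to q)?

p \to q = I \to T = T  [\lnot I \lor T]
q \land (p \to q) = T \land T = T

T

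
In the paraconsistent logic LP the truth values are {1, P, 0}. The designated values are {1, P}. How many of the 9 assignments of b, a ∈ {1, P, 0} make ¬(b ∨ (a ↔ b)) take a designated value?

Of the 9 assignments, 5 give a value in {1, P}.

5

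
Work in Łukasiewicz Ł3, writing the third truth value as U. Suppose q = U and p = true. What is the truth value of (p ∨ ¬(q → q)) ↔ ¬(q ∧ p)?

U

q → q = U → U = true
¬(q → q) = ¬true = false
p ∨ ¬(q → q) = true ∨ false = true
q ∧ p = U ∧ true = U
¬(q ∧ p) = ¬U = U
(p ∨ ¬(q → q)) ↔ ¬(q ∧ p) = true ↔ U = U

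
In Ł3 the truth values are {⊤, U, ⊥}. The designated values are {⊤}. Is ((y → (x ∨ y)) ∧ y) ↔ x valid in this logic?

Countermodel: y=⊤, x=U gives U, which is not designated.

No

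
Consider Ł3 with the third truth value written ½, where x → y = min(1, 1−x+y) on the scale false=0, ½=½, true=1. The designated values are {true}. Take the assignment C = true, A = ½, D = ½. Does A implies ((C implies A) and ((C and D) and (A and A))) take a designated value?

C implies A = true implies ½ = ½  [min(1, 1−1+½)]
C and D = true and ½ = ½
A and A = ½ and ½ = ½
(C and D) and (A and A) = ½ and ½ = ½
(C implies A) and ((C and D) and (A and A)) = ½ and ½ = ½
A implies ((C implies A) and ((C and D) and (A and A))) = ½ implies ½ = true
true ∈ {true}.

Yes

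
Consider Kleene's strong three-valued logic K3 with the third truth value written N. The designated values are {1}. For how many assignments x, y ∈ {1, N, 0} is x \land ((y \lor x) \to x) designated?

Designated under: (x=1, y=1); (x=1, y=N); (x=1, y=0).

3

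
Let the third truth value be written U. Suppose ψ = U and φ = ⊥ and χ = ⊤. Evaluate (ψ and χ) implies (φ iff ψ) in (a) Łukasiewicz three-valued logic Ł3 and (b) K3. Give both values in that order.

⊤; U

In Łukasiewicz three-valued logic Ł3: ψ and χ = U and ⊤ = U
φ iff ψ = ⊥ iff U = U  [1 − |0−½|]
(ψ and χ) implies (φ iff ψ) = U implies U = ⊤
In K3: ψ and χ = U and ⊤ = U
φ iff ψ = ⊥ iff U = U
(ψ and χ) implies (φ iff ψ) = U implies U = U
They differ because Łukasiewicz three-valued logic Ł3 and K3 treat U differently under implication.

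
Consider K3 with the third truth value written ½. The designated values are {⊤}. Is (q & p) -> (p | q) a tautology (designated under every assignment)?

No

Countermodel: q=½, p=½ gives ½, which is not designated.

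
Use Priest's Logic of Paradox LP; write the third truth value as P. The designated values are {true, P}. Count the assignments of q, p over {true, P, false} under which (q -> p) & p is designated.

6

Of the 9 assignments, 6 give a value in {true, P}.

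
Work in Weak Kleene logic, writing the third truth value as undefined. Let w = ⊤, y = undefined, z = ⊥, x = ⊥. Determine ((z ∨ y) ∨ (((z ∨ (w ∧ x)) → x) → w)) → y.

undefined

z ∨ y = ⊥ ∨ undefined = undefined
w ∧ x = ⊤ ∧ ⊥ = ⊥
z ∨ (w ∧ x) = ⊥ ∨ ⊥ = ⊥
(z ∨ (w ∧ x)) → x = ⊥ → ⊥ = ⊤
((z ∨ (w ∧ x)) → x) → w = ⊤ → ⊤ = ⊤
(z ∨ y) ∨ (((z ∨ (w ∧ x)) → x) → w) = undefined ∨ ⊤ = undefined
((z ∨ y) ∨ (((z ∨ (w ∧ x)) → x) → w)) → y = undefined → undefined = undefined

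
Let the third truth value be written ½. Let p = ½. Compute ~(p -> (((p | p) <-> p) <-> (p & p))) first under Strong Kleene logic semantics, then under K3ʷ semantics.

In Strong Kleene logic: p | p = ½ | ½ = ½
(p | p) <-> p = ½ <-> ½ = ½
p & p = ½ & ½ = ½
((p | p) <-> p) <-> (p & p) = ½ <-> ½ = ½
p -> (((p | p) <-> p) <-> (p & p)) = ½ -> ½ = ½  [~½ | ½]
~(p -> (((p | p) <-> p) <-> (p & p))) = ~½ = ½
In K3ʷ: p | p = ½ | ½ = ½
(p | p) <-> p = ½ <-> ½ = ½
p & p = ½ & ½ = ½
((p | p) <-> p) <-> (p & p) = ½ <-> ½ = ½
p -> (((p | p) <-> p) <-> (p & p)) = ½ -> ½ = ½  [any arg is the third value ⇒ result is the third value]
~(p -> (((p | p) <-> p) <-> (p & p))) = ~½ = ½

½; ½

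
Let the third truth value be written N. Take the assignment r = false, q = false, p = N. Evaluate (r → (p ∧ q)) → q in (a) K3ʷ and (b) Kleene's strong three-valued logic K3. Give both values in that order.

In K3ʷ: p ∧ q = N ∧ false = N
r → (p ∧ q) = false → N = N  [any arg is the third value ⇒ result is the third value]
(r → (p ∧ q)) → q = N → false = N
In Kleene's strong three-valued logic K3: p ∧ q = N ∧ false = false
r → (p ∧ q) = false → false = true
(r → (p ∧ q)) → q = true → false = false
They differ because K3ʷ and Kleene's strong three-valued logic K3 treat N differently under the binary connectives.

N; false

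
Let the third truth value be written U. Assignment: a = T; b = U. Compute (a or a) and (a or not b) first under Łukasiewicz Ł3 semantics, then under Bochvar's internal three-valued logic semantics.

In Łukasiewicz Ł3: a or a = T or T = T
not b = not U = U
a or not b = T or U = T
(a or a) and (a or not b) = T and T = T
In Bochvar's internal three-valued logic: a or a = T or T = T
not b = not U = U
a or not b = T or U = U
(a or a) and (a or not b) = T and U = U
They differ because Łukasiewicz Ł3 and Bochvar's internal three-valued logic treat U differently under the binary connectives.

T; U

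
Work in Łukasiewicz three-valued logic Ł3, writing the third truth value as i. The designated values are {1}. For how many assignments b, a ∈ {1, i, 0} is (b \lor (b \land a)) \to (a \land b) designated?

6

Of the 9 assignments, 6 give a value in {1}.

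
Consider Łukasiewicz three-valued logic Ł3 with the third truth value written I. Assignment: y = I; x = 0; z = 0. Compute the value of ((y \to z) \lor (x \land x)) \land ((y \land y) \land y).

I

y \to z = I \to 0 = I  [min(1, 1−½+0)]
x \land x = 0 \land 0 = 0
(y \to z) \lor (x \land x) = I \lor 0 = I
y \land y = I \land I = I
(y \land y) \land y = I \land I = I
((y \to z) \lor (x \land x)) \land ((y \land y) \land y) = I \land I = I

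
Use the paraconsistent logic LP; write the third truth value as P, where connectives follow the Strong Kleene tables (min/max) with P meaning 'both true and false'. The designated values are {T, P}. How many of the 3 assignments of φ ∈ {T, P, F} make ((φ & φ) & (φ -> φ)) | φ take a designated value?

2

φ=T: T ✓
φ=P: P ✓
φ=F: F ·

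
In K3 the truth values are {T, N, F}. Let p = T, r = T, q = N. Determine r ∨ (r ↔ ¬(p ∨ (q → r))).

q → r = N → T = T  [¬N ∨ T]
p ∨ (q → r) = T ∨ T = T
¬(p ∨ (q → r)) = ¬T = F
r ↔ ¬(p ∨ (q → r)) = T ↔ F = F
r ∨ (r ↔ ¬(p ∨ (q → r))) = T ∨ F = T

T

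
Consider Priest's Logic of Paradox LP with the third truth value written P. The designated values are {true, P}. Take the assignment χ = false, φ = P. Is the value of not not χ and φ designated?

not χ = not false = true
not not χ = not true = false
not not χ and φ = false and P = false
false ∉ {true, P}.

No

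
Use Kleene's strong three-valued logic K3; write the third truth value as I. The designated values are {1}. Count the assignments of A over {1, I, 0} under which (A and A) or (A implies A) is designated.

2

A=1: 1 ✓
A=I: I ·
A=0: 1 ✓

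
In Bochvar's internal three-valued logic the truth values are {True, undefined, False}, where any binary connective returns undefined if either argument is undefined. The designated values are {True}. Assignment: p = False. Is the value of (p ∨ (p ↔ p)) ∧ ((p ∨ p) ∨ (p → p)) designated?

p ↔ p = False ↔ False = True
p ∨ (p ↔ p) = False ∨ True = True
p ∨ p = False ∨ False = False
p → p = False → False = True
(p ∨ p) ∨ (p → p) = False ∨ True = True
(p ∨ (p ↔ p)) ∧ ((p ∨ p) ∨ (p → p)) = True ∧ True = True
True ∈ {True}.

Yes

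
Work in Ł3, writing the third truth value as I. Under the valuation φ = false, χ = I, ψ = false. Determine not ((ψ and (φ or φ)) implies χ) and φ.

φ or φ = false or false = false
ψ and (φ or φ) = false and false = false
(ψ and (φ or φ)) implies χ = false implies I = true  [min(1, 1−0+½)]
not ((ψ and (φ or φ)) implies χ) = not true = false
not ((ψ and (φ or φ)) implies χ) and φ = false and false = false

false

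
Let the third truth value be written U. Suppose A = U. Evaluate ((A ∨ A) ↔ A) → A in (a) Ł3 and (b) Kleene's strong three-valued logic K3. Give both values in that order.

U; U

In Ł3: A ∨ A = U ∨ U = U
(A ∨ A) ↔ A = U ↔ U = ⊤
((A ∨ A) ↔ A) → A = ⊤ → U = U
In Kleene's strong three-valued logic K3: A ∨ A = U ∨ U = U
(A ∨ A) ↔ A = U ↔ U = U
((A ∨ A) ↔ A) → A = U → U = U  [¬U ∨ U]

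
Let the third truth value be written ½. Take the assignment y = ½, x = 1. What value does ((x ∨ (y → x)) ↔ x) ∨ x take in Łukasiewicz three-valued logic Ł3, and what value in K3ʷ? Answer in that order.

1; ½

In Łukasiewicz three-valued logic Ł3: y → x = ½ → 1 = 1  [min(1, 1−½+1)]
x ∨ (y → x) = 1 ∨ 1 = 1
(x ∨ (y → x)) ↔ x = 1 ↔ 1 = 1
((x ∨ (y → x)) ↔ x) ∨ x = 1 ∨ 1 = 1
In K3ʷ: y → x = ½ → 1 = ½  [any arg is the third value ⇒ result is the third value]
x ∨ (y → x) = 1 ∨ ½ = ½
(x ∨ (y → x)) ↔ x = ½ ↔ 1 = ½
((x ∨ (y → x)) ↔ x) ∨ x = ½ ∨ 1 = ½
They differ because Łukasiewicz three-valued logic Ł3 and K3ʷ treat ½ differently under the binary connectives.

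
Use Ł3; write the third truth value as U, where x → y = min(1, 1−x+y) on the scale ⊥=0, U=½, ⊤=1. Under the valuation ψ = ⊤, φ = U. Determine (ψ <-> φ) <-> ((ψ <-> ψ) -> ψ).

U

ψ <-> φ = ⊤ <-> U = U
ψ <-> ψ = ⊤ <-> ⊤ = ⊤
(ψ <-> ψ) -> ψ = ⊤ -> ⊤ = ⊤
(ψ <-> φ) <-> ((ψ <-> ψ) -> ψ) = U <-> ⊤ = U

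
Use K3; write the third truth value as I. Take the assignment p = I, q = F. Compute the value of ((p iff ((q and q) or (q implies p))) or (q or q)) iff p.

q and q = F and F = F
q implies p = F implies I = T  [not F or I]
(q and q) or (q implies p) = F or T = T
p iff ((q and q) or (q implies p)) = I iff T = I
q or q = F or F = F
(p iff ((q and q) or (q implies p))) or (q or q) = I or F = I
((p iff ((q and q) or (q implies p))) or (q or q)) iff p = I iff I = I

I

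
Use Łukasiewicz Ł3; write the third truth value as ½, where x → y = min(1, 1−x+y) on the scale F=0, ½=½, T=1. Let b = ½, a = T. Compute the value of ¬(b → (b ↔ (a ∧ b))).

a ∧ b = T ∧ ½ = ½
b ↔ (a ∧ b) = ½ ↔ ½ = T
b → (b ↔ (a ∧ b)) = ½ → T = T
¬(b → (b ↔ (a ∧ b))) = ¬T = F

F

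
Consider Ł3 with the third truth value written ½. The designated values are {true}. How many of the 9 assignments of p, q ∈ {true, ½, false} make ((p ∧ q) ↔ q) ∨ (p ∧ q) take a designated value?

Of the 9 assignments, 6 give a value in {true}.

6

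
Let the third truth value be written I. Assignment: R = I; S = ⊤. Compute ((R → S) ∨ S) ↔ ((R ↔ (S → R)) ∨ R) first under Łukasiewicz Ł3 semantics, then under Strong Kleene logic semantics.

⊤; I

In Łukasiewicz Ł3: R → S = I → ⊤ = ⊤
(R → S) ∨ S = ⊤ ∨ ⊤ = ⊤
S → R = ⊤ → I = I
R ↔ (S → R) = I ↔ I = ⊤
(R ↔ (S → R)) ∨ R = ⊤ ∨ I = ⊤
((R → S) ∨ S) ↔ ((R ↔ (S → R)) ∨ R) = ⊤ ↔ ⊤ = ⊤
In Strong Kleene logic: R → S = I → ⊤ = ⊤  [¬I ∨ ⊤]
(R → S) ∨ S = ⊤ ∨ ⊤ = ⊤
S → R = ⊤ → I = I
R ↔ (S → R) = I ↔ I = I
(R ↔ (S → R)) ∨ R = I ∨ I = I
((R → S) ∨ S) ↔ ((R ↔ (S → R)) ∨ R) = ⊤ ↔ I = I
They differ because Łukasiewicz Ł3 and Strong Kleene logic treat I differently under implication.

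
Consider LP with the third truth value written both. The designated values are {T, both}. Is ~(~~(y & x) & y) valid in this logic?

Countermodel: y=T, x=T gives F, which is not designated.

No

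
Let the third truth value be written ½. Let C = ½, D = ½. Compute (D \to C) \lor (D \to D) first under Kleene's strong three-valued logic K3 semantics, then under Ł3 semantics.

In Kleene's strong three-valued logic K3: D \to C = ½ \to ½ = ½  [\lnot ½ \lor ½]
D \to D = ½ \to ½ = ½
(D \to C) \lor (D \to D) = ½ \lor ½ = ½
In Ł3: D \to C = ½ \to ½ = ⊤  [min(1, 1−½+½)]
D \to D = ½ \to ½ = ⊤
(D \to C) \lor (D \to D) = ⊤ \lor ⊤ = ⊤
They differ because Kleene's strong three-valued logic K3 and Ł3 treat ½ differently under implication.

½; ⊤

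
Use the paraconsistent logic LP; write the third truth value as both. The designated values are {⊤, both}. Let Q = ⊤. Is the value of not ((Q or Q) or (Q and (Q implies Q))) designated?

Q or Q = ⊤ or ⊤ = ⊤
Q implies Q = ⊤ implies ⊤ = ⊤
Q and (Q implies Q) = ⊤ and ⊤ = ⊤
(Q or Q) or (Q and (Q implies Q)) = ⊤ or ⊤ = ⊤
not ((Q or Q) or (Q and (Q implies Q))) = not ⊤ = ⊥
⊥ ∉ {⊤, both}.

No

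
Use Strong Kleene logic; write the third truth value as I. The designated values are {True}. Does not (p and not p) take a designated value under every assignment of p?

Countermodel: p=I gives I, which is not designated.

No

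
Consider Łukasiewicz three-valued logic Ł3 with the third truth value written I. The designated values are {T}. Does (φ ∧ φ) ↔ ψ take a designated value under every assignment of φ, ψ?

Countermodel: φ=T, ψ=I gives I, which is not designated.

No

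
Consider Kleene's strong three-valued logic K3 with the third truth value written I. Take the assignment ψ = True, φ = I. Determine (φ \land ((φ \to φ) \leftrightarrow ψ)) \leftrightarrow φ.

φ \to φ = I \to I = I
(φ \to φ) \leftrightarrow ψ = I \leftrightarrow True = I
φ \land ((φ \to φ) \leftrightarrow ψ) = I \land I = I
(φ \land ((φ \to φ) \leftrightarrow ψ)) \leftrightarrow φ = I \leftrightarrow I = I

I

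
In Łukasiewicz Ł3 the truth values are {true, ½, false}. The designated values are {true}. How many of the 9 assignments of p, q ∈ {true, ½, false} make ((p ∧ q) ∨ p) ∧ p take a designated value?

Designated under: (p=true, q=true); (p=true, q=½); (p=true, q=false).

3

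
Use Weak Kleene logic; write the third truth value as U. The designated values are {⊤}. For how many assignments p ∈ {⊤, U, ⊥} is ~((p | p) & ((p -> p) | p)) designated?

p=⊤: ⊥ ·
p=U: U ·
p=⊥: ⊤ ✓

1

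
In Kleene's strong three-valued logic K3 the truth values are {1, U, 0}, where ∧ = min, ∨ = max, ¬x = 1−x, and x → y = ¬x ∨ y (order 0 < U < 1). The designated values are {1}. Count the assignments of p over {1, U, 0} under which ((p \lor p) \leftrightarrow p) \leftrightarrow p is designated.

1

p=1: 1 ✓
p=U: U ·
p=0: 0 ·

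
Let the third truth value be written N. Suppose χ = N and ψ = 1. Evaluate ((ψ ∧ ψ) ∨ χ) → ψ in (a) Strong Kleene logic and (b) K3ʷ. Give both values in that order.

1; N

In Strong Kleene logic: ψ ∧ ψ = 1 ∧ 1 = 1
(ψ ∧ ψ) ∨ χ = 1 ∨ N = 1
((ψ ∧ ψ) ∨ χ) → ψ = 1 → 1 = 1
In K3ʷ: ψ ∧ ψ = 1 ∧ 1 = 1
(ψ ∧ ψ) ∨ χ = 1 ∨ N = N
((ψ ∧ ψ) ∨ χ) → ψ = N → 1 = N  [any arg is the third value ⇒ result is the third value]
They differ because Strong Kleene logic and K3ʷ treat N differently under the binary connectives.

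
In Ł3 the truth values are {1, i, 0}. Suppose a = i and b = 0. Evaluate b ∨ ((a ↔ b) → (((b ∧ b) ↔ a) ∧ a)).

1

a ↔ b = i ↔ 0 = i
b ∧ b = 0 ∧ 0 = 0
(b ∧ b) ↔ a = 0 ↔ i = i
((b ∧ b) ↔ a) ∧ a = i ∧ i = i
(a ↔ b) → (((b ∧ b) ↔ a) ∧ a) = i → i = 1
b ∨ ((a ↔ b) → (((b ∧ b) ↔ a) ∧ a)) = 0 ∨ 1 = 1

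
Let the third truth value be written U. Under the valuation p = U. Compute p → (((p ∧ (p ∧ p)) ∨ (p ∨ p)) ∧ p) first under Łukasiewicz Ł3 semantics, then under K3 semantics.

⊤; U

In Łukasiewicz Ł3: p ∧ p = U ∧ U = U
p ∧ (p ∧ p) = U ∧ U = U
p ∨ p = U ∨ U = U
(p ∧ (p ∧ p)) ∨ (p ∨ p) = U ∨ U = U
((p ∧ (p ∧ p)) ∨ (p ∨ p)) ∧ p = U ∧ U = U
p → (((p ∧ (p ∧ p)) ∨ (p ∨ p)) ∧ p) = U → U = ⊤  [min(1, 1−½+½)]
In K3: p ∧ p = U ∧ U = U
p ∧ (p ∧ p) = U ∧ U = U
p ∨ p = U ∨ U = U
(p ∧ (p ∧ p)) ∨ (p ∨ p) = U ∨ U = U
((p ∧ (p ∧ p)) ∨ (p ∨ p)) ∧ p = U ∧ U = U
p → (((p ∧ (p ∧ p)) ∨ (p ∨ p)) ∧ p) = U → U = U  [¬U ∨ U]
They differ because Łukasiewicz Ł3 and K3 treat U differently under implication.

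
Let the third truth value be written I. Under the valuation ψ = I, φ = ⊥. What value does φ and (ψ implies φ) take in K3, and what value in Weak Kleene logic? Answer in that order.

⊥; I

In K3: ψ implies φ = I implies ⊥ = I  [not I or ⊥]
φ and (ψ implies φ) = ⊥ and I = ⊥
In Weak Kleene logic: ψ implies φ = I implies ⊥ = I  [any arg is the third value ⇒ result is the third value]
φ and (ψ implies φ) = ⊥ and I = I
They differ because K3 and Weak Kleene logic treat I differently under the binary connectives.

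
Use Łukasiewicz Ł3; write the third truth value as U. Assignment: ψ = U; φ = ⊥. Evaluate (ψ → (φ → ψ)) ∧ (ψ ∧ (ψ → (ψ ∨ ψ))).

φ → ψ = ⊥ → U = ⊤
ψ → (φ → ψ) = U → ⊤ = ⊤
ψ ∨ ψ = U ∨ U = U
ψ → (ψ ∨ ψ) = U → U = ⊤
ψ ∧ (ψ → (ψ ∨ ψ)) = U ∧ ⊤ = U
(ψ → (φ → ψ)) ∧ (ψ ∧ (ψ → (ψ ∨ ψ))) = ⊤ ∧ U = U

U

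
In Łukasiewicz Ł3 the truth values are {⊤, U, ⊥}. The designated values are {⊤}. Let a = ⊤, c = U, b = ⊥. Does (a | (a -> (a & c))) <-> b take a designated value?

No

a & c = ⊤ & U = U
a -> (a & c) = ⊤ -> U = U
a | (a -> (a & c)) = ⊤ | U = ⊤
(a | (a -> (a & c))) <-> b = ⊤ <-> ⊥ = ⊥
⊥ ∉ {⊤}.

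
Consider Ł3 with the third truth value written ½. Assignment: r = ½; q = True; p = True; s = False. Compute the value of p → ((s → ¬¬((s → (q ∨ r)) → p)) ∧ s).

False

q ∨ r = True ∨ ½ = True
s → (q ∨ r) = False → True = True
(s → (q ∨ r)) → p = True → True = True
¬((s → (q ∨ r)) → p) = ¬True = False
¬¬((s → (q ∨ r)) → p) = ¬False = True
s → ¬¬((s → (q ∨ r)) → p) = False → True = True
(s → ¬¬((s → (q ∨ r)) → p)) ∧ s = True ∧ False = False
p → ((s → ¬¬((s → (q ∨ r)) → p)) ∧ s) = True → False = False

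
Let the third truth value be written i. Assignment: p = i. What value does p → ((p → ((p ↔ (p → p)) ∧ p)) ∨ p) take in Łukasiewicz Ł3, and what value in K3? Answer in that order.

true; i

In Łukasiewicz Ł3: p → p = i → i = true  [min(1, 1−½+½)]
p ↔ (p → p) = i ↔ true = i
(p ↔ (p → p)) ∧ p = i ∧ i = i
p → ((p ↔ (p → p)) ∧ p) = i → i = true
(p → ((p ↔ (p → p)) ∧ p)) ∨ p = true ∨ i = true
p → ((p → ((p ↔ (p → p)) ∧ p)) ∨ p) = i → true = true
In K3: p → p = i → i = i  [¬i ∨ i]
p ↔ (p → p) = i ↔ i = i
(p ↔ (p → p)) ∧ p = i ∧ i = i
p → ((p ↔ (p → p)) ∧ p) = i → i = i
(p → ((p ↔ (p → p)) ∧ p)) ∨ p = i ∨ i = i
p → ((p → ((p ↔ (p → p)) ∧ p)) ∨ p) = i → i = i
They differ because Łukasiewicz Ł3 and K3 treat i differently under implication.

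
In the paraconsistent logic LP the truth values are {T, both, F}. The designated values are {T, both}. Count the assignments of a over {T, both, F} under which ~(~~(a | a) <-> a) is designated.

a=T: F ·
a=both: both ✓
a=F: F ·

1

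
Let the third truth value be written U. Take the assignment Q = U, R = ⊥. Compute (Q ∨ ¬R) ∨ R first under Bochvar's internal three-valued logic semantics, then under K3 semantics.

In Bochvar's internal three-valued logic: ¬R = ¬⊥ = ⊤
Q ∨ ¬R = U ∨ ⊤ = U
(Q ∨ ¬R) ∨ R = U ∨ ⊥ = U
In K3: ¬R = ¬⊥ = ⊤
Q ∨ ¬R = U ∨ ⊤ = ⊤
(Q ∨ ¬R) ∨ R = ⊤ ∨ ⊥ = ⊤
They differ because Bochvar's internal three-valued logic and K3 treat U differently under the binary connectives.

U; ⊤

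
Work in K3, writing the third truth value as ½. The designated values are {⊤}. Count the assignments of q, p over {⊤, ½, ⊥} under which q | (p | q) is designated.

5

Of the 9 assignments, 5 give a value in {⊤}.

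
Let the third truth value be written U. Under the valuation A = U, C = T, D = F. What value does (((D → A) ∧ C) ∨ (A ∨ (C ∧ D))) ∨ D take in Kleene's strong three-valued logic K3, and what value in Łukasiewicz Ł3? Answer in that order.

In Kleene's strong three-valued logic K3: D → A = F → U = T  [¬F ∨ U]
(D → A) ∧ C = T ∧ T = T
C ∧ D = T ∧ F = F
A ∨ (C ∧ D) = U ∨ F = U
((D → A) ∧ C) ∨ (A ∨ (C ∧ D)) = T ∨ U = T
(((D → A) ∧ C) ∨ (A ∨ (C ∧ D))) ∨ D = T ∨ F = T
In Łukasiewicz Ł3: D → A = F → U = T  [min(1, 1−0+½)]
(D → A) ∧ C = T ∧ T = T
C ∧ D = T ∧ F = F
A ∨ (C ∧ D) = U ∨ F = U
((D → A) ∧ C) ∨ (A ∨ (C ∧ D)) = T ∨ U = T
(((D → A) ∧ C) ∨ (A ∨ (C ∧ D))) ∨ D = T ∨ F = T

T; T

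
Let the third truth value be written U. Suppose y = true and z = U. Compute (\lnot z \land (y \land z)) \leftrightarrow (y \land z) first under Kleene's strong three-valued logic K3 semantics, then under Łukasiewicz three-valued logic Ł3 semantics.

In Kleene's strong three-valued logic K3: \lnot z = \lnot U = U
y \land z = true \land U = U
\lnot z \land (y \land z) = U \land U = U
y \land z = true \land U = U
(\lnot z \land (y \land z)) \leftrightarrow (y \land z) = U \leftrightarrow U = U
In Łukasiewicz three-valued logic Ł3: \lnot z = \lnot U = U
y \land z = true \land U = U
\lnot z \land (y \land z) = U \land U = U
y \land z = true \land U = U
(\lnot z \land (y \land z)) \leftrightarrow (y \land z) = U \leftrightarrow U = true
They differ because Kleene's strong three-valued logic K3 and Łukasiewicz three-valued logic Ł3 treat U differently under implication.

U; true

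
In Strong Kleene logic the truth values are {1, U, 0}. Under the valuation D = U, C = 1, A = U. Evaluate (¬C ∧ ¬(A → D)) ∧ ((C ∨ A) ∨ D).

0

¬C = ¬1 = 0
A → D = U → U = U
¬(A → D) = ¬U = U
¬C ∧ ¬(A → D) = 0 ∧ U = 0
C ∨ A = 1 ∨ U = 1
(C ∨ A) ∨ D = 1 ∨ U = 1
(¬C ∧ ¬(A → D)) ∧ ((C ∨ A) ∨ D) = 0 ∧ 1 = 0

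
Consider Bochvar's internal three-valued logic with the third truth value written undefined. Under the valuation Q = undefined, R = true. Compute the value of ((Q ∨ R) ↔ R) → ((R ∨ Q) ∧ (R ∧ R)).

Q ∨ R = undefined ∨ true = undefined
(Q ∨ R) ↔ R = undefined ↔ true = undefined
R ∨ Q = true ∨ undefined = undefined
R ∧ R = true ∧ true = true
(R ∨ Q) ∧ (R ∧ R) = undefined ∧ true = undefined
((Q ∨ R) ↔ R) → ((R ∨ Q) ∧ (R ∧ R)) = undefined → undefined = undefined  [any arg is the third value ⇒ result is the third value]

undefined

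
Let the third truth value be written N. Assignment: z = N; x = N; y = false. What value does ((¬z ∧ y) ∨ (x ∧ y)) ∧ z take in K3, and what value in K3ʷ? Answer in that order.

false; N

In K3: ¬z = ¬N = N
¬z ∧ y = N ∧ false = false
x ∧ y = N ∧ false = false
(¬z ∧ y) ∨ (x ∧ y) = false ∨ false = false
((¬z ∧ y) ∨ (x ∧ y)) ∧ z = false ∧ N = false
In K3ʷ: ¬z = ¬N = N
¬z ∧ y = N ∧ false = N
x ∧ y = N ∧ false = N
(¬z ∧ y) ∨ (x ∧ y) = N ∨ N = N
((¬z ∧ y) ∨ (x ∧ y)) ∧ z = N ∧ N = N
They differ because K3 and K3ʷ treat N differently under the binary connectives.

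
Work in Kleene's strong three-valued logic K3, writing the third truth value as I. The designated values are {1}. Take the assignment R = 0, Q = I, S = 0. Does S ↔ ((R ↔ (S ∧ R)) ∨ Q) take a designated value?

No

S ∧ R = 0 ∧ 0 = 0
R ↔ (S ∧ R) = 0 ↔ 0 = 1
(R ↔ (S ∧ R)) ∨ Q = 1 ∨ I = 1
S ↔ ((R ↔ (S ∧ R)) ∨ Q) = 0 ↔ 1 = 0
0 ∉ {1}.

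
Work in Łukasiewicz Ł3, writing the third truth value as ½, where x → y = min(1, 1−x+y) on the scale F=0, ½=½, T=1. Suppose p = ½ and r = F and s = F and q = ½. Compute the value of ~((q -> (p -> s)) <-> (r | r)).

p -> s = ½ -> F = ½  [min(1, 1−½+0)]
q -> (p -> s) = ½ -> ½ = T
r | r = F | F = F
(q -> (p -> s)) <-> (r | r) = T <-> F = F
~((q -> (p -> s)) <-> (r | r)) = ~F = T

T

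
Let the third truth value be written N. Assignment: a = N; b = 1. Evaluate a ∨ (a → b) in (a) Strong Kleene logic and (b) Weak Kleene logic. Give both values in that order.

In Strong Kleene logic: a → b = N → 1 = 1  [¬N ∨ 1]
a ∨ (a → b) = N ∨ 1 = 1
In Weak Kleene logic: a → b = N → 1 = N
a ∨ (a → b) = N ∨ N = N
They differ because Strong Kleene logic and Weak Kleene logic treat N differently under the binary connectives.

1; N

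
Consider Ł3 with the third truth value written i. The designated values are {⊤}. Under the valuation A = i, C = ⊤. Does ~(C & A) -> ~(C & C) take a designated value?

C & A = ⊤ & i = i
~(C & A) = ~i = i
C & C = ⊤ & ⊤ = ⊤
~(C & C) = ~⊤ = ⊥
~(C & A) -> ~(C & C) = i -> ⊥ = i  [min(1, 1−½+0)]
i ∉ {⊤}.

No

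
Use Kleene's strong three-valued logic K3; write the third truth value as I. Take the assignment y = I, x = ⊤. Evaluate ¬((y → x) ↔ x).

⊥

y → x = I → ⊤ = ⊤
(y → x) ↔ x = ⊤ ↔ ⊤ = ⊤
¬((y → x) ↔ x) = ¬⊤ = ⊥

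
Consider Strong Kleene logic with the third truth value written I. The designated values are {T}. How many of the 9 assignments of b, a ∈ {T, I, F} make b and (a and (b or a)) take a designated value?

Designated under: (b=T, a=T).

1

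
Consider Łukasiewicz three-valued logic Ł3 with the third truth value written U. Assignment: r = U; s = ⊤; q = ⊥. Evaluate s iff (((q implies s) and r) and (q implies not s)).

U

q implies s = ⊥ implies ⊤ = ⊤
(q implies s) and r = ⊤ and U = U
not s = not ⊤ = ⊥
q implies not s = ⊥ implies ⊥ = ⊤
((q implies s) and r) and (q implies not s) = U and ⊤ = U
s iff (((q implies s) and r) and (q implies not s)) = ⊤ iff U = U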